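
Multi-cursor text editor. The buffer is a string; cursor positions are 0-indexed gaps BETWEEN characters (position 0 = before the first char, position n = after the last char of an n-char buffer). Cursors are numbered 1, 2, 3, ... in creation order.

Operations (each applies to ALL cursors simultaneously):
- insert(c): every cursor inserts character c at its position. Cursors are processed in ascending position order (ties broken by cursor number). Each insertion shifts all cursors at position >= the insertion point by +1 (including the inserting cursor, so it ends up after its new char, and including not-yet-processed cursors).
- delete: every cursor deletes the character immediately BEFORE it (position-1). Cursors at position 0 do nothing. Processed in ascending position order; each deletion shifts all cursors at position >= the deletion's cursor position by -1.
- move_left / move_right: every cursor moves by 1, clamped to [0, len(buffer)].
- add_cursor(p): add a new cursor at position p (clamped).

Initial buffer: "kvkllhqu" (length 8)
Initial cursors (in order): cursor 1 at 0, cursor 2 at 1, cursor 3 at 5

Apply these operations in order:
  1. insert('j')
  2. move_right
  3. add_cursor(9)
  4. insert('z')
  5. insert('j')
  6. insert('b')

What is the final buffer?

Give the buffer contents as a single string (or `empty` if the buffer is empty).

Answer: jkzjbjvzjbklljhzzjjbbqu

Derivation:
After op 1 (insert('j')): buffer="jkjvklljhqu" (len 11), cursors c1@1 c2@3 c3@8, authorship 1.2....3...
After op 2 (move_right): buffer="jkjvklljhqu" (len 11), cursors c1@2 c2@4 c3@9, authorship 1.2....3...
After op 3 (add_cursor(9)): buffer="jkjvklljhqu" (len 11), cursors c1@2 c2@4 c3@9 c4@9, authorship 1.2....3...
After op 4 (insert('z')): buffer="jkzjvzklljhzzqu" (len 15), cursors c1@3 c2@6 c3@13 c4@13, authorship 1.12.2...3.34..
After op 5 (insert('j')): buffer="jkzjjvzjklljhzzjjqu" (len 19), cursors c1@4 c2@8 c3@17 c4@17, authorship 1.112.22...3.3434..
After op 6 (insert('b')): buffer="jkzjbjvzjbklljhzzjjbbqu" (len 23), cursors c1@5 c2@10 c3@21 c4@21, authorship 1.1112.222...3.343434..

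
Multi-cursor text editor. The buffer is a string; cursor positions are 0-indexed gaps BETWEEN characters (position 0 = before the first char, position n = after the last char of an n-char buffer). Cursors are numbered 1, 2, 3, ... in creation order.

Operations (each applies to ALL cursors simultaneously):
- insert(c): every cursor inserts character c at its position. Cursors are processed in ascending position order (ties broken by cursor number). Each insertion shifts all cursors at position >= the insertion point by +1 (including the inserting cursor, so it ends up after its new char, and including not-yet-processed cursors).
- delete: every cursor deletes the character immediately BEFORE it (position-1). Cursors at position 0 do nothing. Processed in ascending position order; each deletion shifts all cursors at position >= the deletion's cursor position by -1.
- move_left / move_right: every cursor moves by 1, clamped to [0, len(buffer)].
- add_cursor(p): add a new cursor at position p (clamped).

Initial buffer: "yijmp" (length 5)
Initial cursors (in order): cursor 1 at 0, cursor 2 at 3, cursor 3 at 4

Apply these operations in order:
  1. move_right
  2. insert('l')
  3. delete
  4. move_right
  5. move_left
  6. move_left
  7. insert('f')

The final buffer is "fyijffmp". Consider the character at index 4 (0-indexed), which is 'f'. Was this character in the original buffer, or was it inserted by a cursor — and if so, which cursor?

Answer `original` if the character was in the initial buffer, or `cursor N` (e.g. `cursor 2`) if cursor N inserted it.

Answer: cursor 2

Derivation:
After op 1 (move_right): buffer="yijmp" (len 5), cursors c1@1 c2@4 c3@5, authorship .....
After op 2 (insert('l')): buffer="ylijmlpl" (len 8), cursors c1@2 c2@6 c3@8, authorship .1...2.3
After op 3 (delete): buffer="yijmp" (len 5), cursors c1@1 c2@4 c3@5, authorship .....
After op 4 (move_right): buffer="yijmp" (len 5), cursors c1@2 c2@5 c3@5, authorship .....
After op 5 (move_left): buffer="yijmp" (len 5), cursors c1@1 c2@4 c3@4, authorship .....
After op 6 (move_left): buffer="yijmp" (len 5), cursors c1@0 c2@3 c3@3, authorship .....
After op 7 (insert('f')): buffer="fyijffmp" (len 8), cursors c1@1 c2@6 c3@6, authorship 1...23..
Authorship (.=original, N=cursor N): 1 . . . 2 3 . .
Index 4: author = 2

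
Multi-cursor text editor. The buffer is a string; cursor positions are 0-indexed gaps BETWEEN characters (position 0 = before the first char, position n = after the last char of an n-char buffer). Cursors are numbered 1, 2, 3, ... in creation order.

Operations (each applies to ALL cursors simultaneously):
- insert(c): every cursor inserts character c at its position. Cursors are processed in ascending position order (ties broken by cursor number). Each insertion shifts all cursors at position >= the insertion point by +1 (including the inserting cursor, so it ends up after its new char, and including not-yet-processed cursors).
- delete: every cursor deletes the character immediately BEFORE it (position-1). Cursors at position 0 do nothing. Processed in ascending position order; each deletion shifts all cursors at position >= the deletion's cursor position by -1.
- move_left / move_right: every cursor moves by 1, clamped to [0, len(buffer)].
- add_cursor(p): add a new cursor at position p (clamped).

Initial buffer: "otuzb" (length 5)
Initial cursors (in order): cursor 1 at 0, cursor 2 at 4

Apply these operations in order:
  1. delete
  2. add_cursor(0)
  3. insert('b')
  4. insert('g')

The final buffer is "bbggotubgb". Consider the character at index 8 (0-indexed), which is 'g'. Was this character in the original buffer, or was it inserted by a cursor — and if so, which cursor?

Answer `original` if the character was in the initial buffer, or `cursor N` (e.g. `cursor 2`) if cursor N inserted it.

Answer: cursor 2

Derivation:
After op 1 (delete): buffer="otub" (len 4), cursors c1@0 c2@3, authorship ....
After op 2 (add_cursor(0)): buffer="otub" (len 4), cursors c1@0 c3@0 c2@3, authorship ....
After op 3 (insert('b')): buffer="bbotubb" (len 7), cursors c1@2 c3@2 c2@6, authorship 13...2.
After op 4 (insert('g')): buffer="bbggotubgb" (len 10), cursors c1@4 c3@4 c2@9, authorship 1313...22.
Authorship (.=original, N=cursor N): 1 3 1 3 . . . 2 2 .
Index 8: author = 2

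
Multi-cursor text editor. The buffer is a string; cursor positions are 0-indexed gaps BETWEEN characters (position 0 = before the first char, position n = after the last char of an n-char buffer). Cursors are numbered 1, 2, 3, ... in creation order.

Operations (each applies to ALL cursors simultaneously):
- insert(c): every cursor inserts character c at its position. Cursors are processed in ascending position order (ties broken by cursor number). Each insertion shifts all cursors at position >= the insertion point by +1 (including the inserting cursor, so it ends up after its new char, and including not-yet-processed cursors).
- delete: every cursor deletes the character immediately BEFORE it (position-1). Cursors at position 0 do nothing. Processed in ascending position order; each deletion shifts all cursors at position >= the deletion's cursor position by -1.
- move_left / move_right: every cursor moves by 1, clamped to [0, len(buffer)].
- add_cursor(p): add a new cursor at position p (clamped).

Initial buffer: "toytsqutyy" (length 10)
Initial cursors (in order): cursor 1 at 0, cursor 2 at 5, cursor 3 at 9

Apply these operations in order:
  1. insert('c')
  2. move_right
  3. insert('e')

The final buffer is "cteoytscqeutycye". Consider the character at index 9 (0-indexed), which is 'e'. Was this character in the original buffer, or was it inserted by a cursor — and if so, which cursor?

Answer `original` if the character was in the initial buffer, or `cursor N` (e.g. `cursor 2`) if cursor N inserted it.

After op 1 (insert('c')): buffer="ctoytscqutycy" (len 13), cursors c1@1 c2@7 c3@12, authorship 1.....2....3.
After op 2 (move_right): buffer="ctoytscqutycy" (len 13), cursors c1@2 c2@8 c3@13, authorship 1.....2....3.
After op 3 (insert('e')): buffer="cteoytscqeutycye" (len 16), cursors c1@3 c2@10 c3@16, authorship 1.1....2.2...3.3
Authorship (.=original, N=cursor N): 1 . 1 . . . . 2 . 2 . . . 3 . 3
Index 9: author = 2

Answer: cursor 2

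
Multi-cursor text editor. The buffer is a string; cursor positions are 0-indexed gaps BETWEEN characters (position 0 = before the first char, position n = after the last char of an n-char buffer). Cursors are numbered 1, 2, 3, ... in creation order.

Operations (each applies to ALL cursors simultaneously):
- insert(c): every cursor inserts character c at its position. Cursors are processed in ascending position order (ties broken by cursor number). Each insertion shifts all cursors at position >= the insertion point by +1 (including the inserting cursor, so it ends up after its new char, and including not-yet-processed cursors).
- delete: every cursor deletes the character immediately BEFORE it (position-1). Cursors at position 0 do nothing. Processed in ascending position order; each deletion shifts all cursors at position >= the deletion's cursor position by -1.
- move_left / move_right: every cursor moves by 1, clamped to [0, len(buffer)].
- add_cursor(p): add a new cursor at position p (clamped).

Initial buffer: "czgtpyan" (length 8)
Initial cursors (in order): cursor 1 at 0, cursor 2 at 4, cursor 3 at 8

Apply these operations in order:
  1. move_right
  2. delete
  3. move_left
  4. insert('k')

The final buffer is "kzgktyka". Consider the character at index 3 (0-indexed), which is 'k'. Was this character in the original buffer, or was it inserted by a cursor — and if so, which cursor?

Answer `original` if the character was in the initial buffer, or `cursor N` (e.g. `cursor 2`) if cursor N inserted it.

After op 1 (move_right): buffer="czgtpyan" (len 8), cursors c1@1 c2@5 c3@8, authorship ........
After op 2 (delete): buffer="zgtya" (len 5), cursors c1@0 c2@3 c3@5, authorship .....
After op 3 (move_left): buffer="zgtya" (len 5), cursors c1@0 c2@2 c3@4, authorship .....
After op 4 (insert('k')): buffer="kzgktyka" (len 8), cursors c1@1 c2@4 c3@7, authorship 1..2..3.
Authorship (.=original, N=cursor N): 1 . . 2 . . 3 .
Index 3: author = 2

Answer: cursor 2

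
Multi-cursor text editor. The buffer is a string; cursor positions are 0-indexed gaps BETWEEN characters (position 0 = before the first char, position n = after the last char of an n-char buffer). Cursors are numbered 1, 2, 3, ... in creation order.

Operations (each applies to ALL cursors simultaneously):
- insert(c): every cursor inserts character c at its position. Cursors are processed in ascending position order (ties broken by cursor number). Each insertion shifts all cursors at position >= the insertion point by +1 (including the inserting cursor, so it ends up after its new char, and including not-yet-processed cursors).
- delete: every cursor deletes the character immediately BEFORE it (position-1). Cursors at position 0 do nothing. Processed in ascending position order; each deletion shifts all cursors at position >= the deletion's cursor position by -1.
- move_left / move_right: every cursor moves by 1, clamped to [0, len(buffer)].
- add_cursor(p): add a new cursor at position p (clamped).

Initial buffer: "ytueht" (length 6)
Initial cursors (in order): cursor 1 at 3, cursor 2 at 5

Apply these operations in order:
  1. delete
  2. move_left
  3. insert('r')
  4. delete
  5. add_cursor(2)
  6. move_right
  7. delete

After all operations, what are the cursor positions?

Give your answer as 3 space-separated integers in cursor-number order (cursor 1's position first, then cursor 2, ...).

Answer: 0 0 0

Derivation:
After op 1 (delete): buffer="ytet" (len 4), cursors c1@2 c2@3, authorship ....
After op 2 (move_left): buffer="ytet" (len 4), cursors c1@1 c2@2, authorship ....
After op 3 (insert('r')): buffer="yrtret" (len 6), cursors c1@2 c2@4, authorship .1.2..
After op 4 (delete): buffer="ytet" (len 4), cursors c1@1 c2@2, authorship ....
After op 5 (add_cursor(2)): buffer="ytet" (len 4), cursors c1@1 c2@2 c3@2, authorship ....
After op 6 (move_right): buffer="ytet" (len 4), cursors c1@2 c2@3 c3@3, authorship ....
After op 7 (delete): buffer="t" (len 1), cursors c1@0 c2@0 c3@0, authorship .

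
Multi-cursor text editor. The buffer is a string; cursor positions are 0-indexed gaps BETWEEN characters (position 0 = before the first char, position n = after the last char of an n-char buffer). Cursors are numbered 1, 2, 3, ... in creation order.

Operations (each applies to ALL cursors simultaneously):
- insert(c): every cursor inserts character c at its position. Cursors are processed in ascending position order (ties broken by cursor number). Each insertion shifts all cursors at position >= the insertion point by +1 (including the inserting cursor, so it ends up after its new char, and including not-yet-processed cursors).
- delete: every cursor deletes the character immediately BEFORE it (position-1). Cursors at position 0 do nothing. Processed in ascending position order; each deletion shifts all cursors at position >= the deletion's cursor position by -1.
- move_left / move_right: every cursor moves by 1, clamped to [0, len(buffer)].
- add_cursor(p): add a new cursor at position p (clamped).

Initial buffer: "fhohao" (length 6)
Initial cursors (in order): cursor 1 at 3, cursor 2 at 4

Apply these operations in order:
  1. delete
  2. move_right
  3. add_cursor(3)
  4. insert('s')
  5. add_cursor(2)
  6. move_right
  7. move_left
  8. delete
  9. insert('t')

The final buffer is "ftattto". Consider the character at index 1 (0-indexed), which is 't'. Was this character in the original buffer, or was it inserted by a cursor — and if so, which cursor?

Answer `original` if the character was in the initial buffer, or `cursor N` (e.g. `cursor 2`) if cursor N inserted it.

After op 1 (delete): buffer="fhao" (len 4), cursors c1@2 c2@2, authorship ....
After op 2 (move_right): buffer="fhao" (len 4), cursors c1@3 c2@3, authorship ....
After op 3 (add_cursor(3)): buffer="fhao" (len 4), cursors c1@3 c2@3 c3@3, authorship ....
After op 4 (insert('s')): buffer="fhassso" (len 7), cursors c1@6 c2@6 c3@6, authorship ...123.
After op 5 (add_cursor(2)): buffer="fhassso" (len 7), cursors c4@2 c1@6 c2@6 c3@6, authorship ...123.
After op 6 (move_right): buffer="fhassso" (len 7), cursors c4@3 c1@7 c2@7 c3@7, authorship ...123.
After op 7 (move_left): buffer="fhassso" (len 7), cursors c4@2 c1@6 c2@6 c3@6, authorship ...123.
After op 8 (delete): buffer="fao" (len 3), cursors c4@1 c1@2 c2@2 c3@2, authorship ...
After op 9 (insert('t')): buffer="ftattto" (len 7), cursors c4@2 c1@6 c2@6 c3@6, authorship .4.123.
Authorship (.=original, N=cursor N): . 4 . 1 2 3 .
Index 1: author = 4

Answer: cursor 4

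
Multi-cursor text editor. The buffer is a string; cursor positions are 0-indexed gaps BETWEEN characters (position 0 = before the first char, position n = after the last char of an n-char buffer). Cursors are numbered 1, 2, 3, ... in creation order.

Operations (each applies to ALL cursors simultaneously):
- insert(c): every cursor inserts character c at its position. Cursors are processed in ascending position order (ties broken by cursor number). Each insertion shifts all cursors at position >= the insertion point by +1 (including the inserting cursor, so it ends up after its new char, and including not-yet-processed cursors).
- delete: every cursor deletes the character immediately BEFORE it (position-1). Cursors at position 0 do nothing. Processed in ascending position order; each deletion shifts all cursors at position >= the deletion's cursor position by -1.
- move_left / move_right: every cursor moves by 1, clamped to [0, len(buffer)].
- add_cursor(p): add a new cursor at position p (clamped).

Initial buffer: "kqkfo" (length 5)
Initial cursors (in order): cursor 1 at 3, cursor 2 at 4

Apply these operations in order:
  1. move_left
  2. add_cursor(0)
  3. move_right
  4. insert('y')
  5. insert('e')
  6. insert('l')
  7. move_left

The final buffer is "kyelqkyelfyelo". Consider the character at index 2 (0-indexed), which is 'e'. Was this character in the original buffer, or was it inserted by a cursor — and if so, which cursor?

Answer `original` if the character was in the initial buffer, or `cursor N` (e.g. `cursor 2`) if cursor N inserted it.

Answer: cursor 3

Derivation:
After op 1 (move_left): buffer="kqkfo" (len 5), cursors c1@2 c2@3, authorship .....
After op 2 (add_cursor(0)): buffer="kqkfo" (len 5), cursors c3@0 c1@2 c2@3, authorship .....
After op 3 (move_right): buffer="kqkfo" (len 5), cursors c3@1 c1@3 c2@4, authorship .....
After op 4 (insert('y')): buffer="kyqkyfyo" (len 8), cursors c3@2 c1@5 c2@7, authorship .3..1.2.
After op 5 (insert('e')): buffer="kyeqkyefyeo" (len 11), cursors c3@3 c1@7 c2@10, authorship .33..11.22.
After op 6 (insert('l')): buffer="kyelqkyelfyelo" (len 14), cursors c3@4 c1@9 c2@13, authorship .333..111.222.
After op 7 (move_left): buffer="kyelqkyelfyelo" (len 14), cursors c3@3 c1@8 c2@12, authorship .333..111.222.
Authorship (.=original, N=cursor N): . 3 3 3 . . 1 1 1 . 2 2 2 .
Index 2: author = 3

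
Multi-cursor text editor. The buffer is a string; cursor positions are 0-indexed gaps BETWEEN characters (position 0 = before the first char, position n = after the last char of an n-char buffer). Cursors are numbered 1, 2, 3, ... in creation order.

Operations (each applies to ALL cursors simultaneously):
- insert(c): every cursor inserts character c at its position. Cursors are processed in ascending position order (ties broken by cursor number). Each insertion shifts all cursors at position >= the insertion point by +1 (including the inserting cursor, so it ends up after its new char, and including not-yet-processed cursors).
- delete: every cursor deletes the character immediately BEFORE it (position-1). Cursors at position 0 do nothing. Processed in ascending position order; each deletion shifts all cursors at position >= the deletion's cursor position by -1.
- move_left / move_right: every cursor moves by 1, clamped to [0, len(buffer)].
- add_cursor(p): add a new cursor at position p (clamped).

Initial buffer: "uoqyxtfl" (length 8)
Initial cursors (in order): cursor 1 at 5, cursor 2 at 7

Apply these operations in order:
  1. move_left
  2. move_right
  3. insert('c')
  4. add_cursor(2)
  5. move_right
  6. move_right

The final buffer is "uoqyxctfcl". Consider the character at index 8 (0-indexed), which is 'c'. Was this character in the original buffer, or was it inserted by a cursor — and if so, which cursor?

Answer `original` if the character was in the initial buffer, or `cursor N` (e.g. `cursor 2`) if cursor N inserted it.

Answer: cursor 2

Derivation:
After op 1 (move_left): buffer="uoqyxtfl" (len 8), cursors c1@4 c2@6, authorship ........
After op 2 (move_right): buffer="uoqyxtfl" (len 8), cursors c1@5 c2@7, authorship ........
After op 3 (insert('c')): buffer="uoqyxctfcl" (len 10), cursors c1@6 c2@9, authorship .....1..2.
After op 4 (add_cursor(2)): buffer="uoqyxctfcl" (len 10), cursors c3@2 c1@6 c2@9, authorship .....1..2.
After op 5 (move_right): buffer="uoqyxctfcl" (len 10), cursors c3@3 c1@7 c2@10, authorship .....1..2.
After op 6 (move_right): buffer="uoqyxctfcl" (len 10), cursors c3@4 c1@8 c2@10, authorship .....1..2.
Authorship (.=original, N=cursor N): . . . . . 1 . . 2 .
Index 8: author = 2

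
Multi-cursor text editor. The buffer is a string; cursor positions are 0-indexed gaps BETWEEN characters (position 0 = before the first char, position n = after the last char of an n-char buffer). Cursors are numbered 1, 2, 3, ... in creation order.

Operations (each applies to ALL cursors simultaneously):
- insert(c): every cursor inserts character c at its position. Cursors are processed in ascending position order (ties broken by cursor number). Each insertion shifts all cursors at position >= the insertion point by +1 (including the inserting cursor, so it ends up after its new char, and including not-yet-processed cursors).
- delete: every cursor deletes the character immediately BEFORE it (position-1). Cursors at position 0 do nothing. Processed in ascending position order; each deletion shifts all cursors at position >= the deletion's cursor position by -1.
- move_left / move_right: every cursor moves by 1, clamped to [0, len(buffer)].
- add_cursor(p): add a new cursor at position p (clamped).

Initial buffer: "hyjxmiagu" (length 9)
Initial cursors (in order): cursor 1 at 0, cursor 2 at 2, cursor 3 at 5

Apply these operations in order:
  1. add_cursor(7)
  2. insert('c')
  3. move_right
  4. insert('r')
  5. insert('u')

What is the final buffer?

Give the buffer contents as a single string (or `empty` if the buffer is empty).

Answer: chruycjruxmciruacgruu

Derivation:
After op 1 (add_cursor(7)): buffer="hyjxmiagu" (len 9), cursors c1@0 c2@2 c3@5 c4@7, authorship .........
After op 2 (insert('c')): buffer="chycjxmciacgu" (len 13), cursors c1@1 c2@4 c3@8 c4@11, authorship 1..2...3..4..
After op 3 (move_right): buffer="chycjxmciacgu" (len 13), cursors c1@2 c2@5 c3@9 c4@12, authorship 1..2...3..4..
After op 4 (insert('r')): buffer="chrycjrxmciracgru" (len 17), cursors c1@3 c2@7 c3@12 c4@16, authorship 1.1.2.2..3.3.4.4.
After op 5 (insert('u')): buffer="chruycjruxmciruacgruu" (len 21), cursors c1@4 c2@9 c3@15 c4@20, authorship 1.11.2.22..3.33.4.44.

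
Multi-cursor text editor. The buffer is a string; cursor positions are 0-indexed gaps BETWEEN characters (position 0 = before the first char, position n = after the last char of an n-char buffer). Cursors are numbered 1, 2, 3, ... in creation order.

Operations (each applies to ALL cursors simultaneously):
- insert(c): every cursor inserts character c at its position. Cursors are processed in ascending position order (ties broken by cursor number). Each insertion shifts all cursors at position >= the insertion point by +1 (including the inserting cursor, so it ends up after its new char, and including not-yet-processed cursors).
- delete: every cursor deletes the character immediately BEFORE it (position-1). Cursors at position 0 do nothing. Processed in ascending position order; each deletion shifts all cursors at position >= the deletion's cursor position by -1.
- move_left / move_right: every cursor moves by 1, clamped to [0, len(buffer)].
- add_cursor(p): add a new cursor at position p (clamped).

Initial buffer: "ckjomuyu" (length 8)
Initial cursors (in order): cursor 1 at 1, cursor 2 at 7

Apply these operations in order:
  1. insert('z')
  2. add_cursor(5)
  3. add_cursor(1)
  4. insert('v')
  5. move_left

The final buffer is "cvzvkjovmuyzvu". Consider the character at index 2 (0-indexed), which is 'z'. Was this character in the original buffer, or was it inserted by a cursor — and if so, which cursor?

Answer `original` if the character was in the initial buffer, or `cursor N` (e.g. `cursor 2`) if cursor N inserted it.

After op 1 (insert('z')): buffer="czkjomuyzu" (len 10), cursors c1@2 c2@9, authorship .1......2.
After op 2 (add_cursor(5)): buffer="czkjomuyzu" (len 10), cursors c1@2 c3@5 c2@9, authorship .1......2.
After op 3 (add_cursor(1)): buffer="czkjomuyzu" (len 10), cursors c4@1 c1@2 c3@5 c2@9, authorship .1......2.
After op 4 (insert('v')): buffer="cvzvkjovmuyzvu" (len 14), cursors c4@2 c1@4 c3@8 c2@13, authorship .411...3...22.
After op 5 (move_left): buffer="cvzvkjovmuyzvu" (len 14), cursors c4@1 c1@3 c3@7 c2@12, authorship .411...3...22.
Authorship (.=original, N=cursor N): . 4 1 1 . . . 3 . . . 2 2 .
Index 2: author = 1

Answer: cursor 1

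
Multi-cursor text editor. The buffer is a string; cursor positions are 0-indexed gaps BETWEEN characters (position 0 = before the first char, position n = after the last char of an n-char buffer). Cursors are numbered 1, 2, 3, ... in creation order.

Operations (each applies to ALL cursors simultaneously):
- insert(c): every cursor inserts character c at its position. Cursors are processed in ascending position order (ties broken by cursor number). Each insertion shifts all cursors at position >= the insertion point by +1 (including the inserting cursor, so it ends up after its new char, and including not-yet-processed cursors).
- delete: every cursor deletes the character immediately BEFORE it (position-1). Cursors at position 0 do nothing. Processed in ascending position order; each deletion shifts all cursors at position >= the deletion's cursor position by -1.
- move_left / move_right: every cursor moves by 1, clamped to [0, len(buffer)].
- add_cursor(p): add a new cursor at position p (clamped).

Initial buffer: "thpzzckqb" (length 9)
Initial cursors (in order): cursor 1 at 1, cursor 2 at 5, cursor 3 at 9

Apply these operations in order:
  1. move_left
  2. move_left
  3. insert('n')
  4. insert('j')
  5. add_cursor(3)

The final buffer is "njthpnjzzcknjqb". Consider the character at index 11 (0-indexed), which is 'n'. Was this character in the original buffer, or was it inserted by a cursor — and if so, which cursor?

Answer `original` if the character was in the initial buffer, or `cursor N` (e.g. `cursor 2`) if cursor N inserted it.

After op 1 (move_left): buffer="thpzzckqb" (len 9), cursors c1@0 c2@4 c3@8, authorship .........
After op 2 (move_left): buffer="thpzzckqb" (len 9), cursors c1@0 c2@3 c3@7, authorship .........
After op 3 (insert('n')): buffer="nthpnzzcknqb" (len 12), cursors c1@1 c2@5 c3@10, authorship 1...2....3..
After op 4 (insert('j')): buffer="njthpnjzzcknjqb" (len 15), cursors c1@2 c2@7 c3@13, authorship 11...22....33..
After op 5 (add_cursor(3)): buffer="njthpnjzzcknjqb" (len 15), cursors c1@2 c4@3 c2@7 c3@13, authorship 11...22....33..
Authorship (.=original, N=cursor N): 1 1 . . . 2 2 . . . . 3 3 . .
Index 11: author = 3

Answer: cursor 3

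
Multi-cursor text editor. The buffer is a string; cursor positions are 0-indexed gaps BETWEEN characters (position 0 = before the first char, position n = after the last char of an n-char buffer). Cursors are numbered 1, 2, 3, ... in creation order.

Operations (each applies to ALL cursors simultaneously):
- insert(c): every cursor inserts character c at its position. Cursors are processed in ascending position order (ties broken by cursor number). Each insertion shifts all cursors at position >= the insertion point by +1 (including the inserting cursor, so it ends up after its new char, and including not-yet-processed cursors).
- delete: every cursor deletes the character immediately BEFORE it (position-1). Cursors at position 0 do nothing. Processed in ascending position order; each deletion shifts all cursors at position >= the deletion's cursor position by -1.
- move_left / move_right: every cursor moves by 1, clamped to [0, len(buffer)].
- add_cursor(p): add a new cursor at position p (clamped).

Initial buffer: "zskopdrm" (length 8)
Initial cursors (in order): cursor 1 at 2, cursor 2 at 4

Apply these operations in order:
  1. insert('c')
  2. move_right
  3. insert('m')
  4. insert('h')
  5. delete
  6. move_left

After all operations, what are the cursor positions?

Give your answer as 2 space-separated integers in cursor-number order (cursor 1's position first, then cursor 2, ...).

After op 1 (insert('c')): buffer="zsckocpdrm" (len 10), cursors c1@3 c2@6, authorship ..1..2....
After op 2 (move_right): buffer="zsckocpdrm" (len 10), cursors c1@4 c2@7, authorship ..1..2....
After op 3 (insert('m')): buffer="zsckmocpmdrm" (len 12), cursors c1@5 c2@9, authorship ..1.1.2.2...
After op 4 (insert('h')): buffer="zsckmhocpmhdrm" (len 14), cursors c1@6 c2@11, authorship ..1.11.2.22...
After op 5 (delete): buffer="zsckmocpmdrm" (len 12), cursors c1@5 c2@9, authorship ..1.1.2.2...
After op 6 (move_left): buffer="zsckmocpmdrm" (len 12), cursors c1@4 c2@8, authorship ..1.1.2.2...

Answer: 4 8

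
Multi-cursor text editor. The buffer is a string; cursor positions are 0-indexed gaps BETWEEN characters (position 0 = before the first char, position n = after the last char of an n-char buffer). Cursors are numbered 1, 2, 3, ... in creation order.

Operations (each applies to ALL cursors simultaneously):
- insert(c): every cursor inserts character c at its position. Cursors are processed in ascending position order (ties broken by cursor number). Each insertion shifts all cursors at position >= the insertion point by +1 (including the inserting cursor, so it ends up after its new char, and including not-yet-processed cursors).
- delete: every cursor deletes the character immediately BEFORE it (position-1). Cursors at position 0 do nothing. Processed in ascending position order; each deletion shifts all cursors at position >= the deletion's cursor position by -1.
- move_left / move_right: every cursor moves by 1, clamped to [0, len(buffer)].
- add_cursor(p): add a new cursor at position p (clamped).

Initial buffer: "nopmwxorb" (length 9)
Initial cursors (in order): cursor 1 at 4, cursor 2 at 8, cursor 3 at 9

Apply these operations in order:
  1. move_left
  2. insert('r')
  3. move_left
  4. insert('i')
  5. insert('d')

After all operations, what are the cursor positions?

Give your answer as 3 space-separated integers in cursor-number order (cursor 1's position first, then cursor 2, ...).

After op 1 (move_left): buffer="nopmwxorb" (len 9), cursors c1@3 c2@7 c3@8, authorship .........
After op 2 (insert('r')): buffer="noprmwxorrrb" (len 12), cursors c1@4 c2@9 c3@11, authorship ...1....2.3.
After op 3 (move_left): buffer="noprmwxorrrb" (len 12), cursors c1@3 c2@8 c3@10, authorship ...1....2.3.
After op 4 (insert('i')): buffer="nopirmwxoirrirb" (len 15), cursors c1@4 c2@10 c3@13, authorship ...11....22.33.
After op 5 (insert('d')): buffer="nopidrmwxoidrridrb" (len 18), cursors c1@5 c2@12 c3@16, authorship ...111....222.333.

Answer: 5 12 16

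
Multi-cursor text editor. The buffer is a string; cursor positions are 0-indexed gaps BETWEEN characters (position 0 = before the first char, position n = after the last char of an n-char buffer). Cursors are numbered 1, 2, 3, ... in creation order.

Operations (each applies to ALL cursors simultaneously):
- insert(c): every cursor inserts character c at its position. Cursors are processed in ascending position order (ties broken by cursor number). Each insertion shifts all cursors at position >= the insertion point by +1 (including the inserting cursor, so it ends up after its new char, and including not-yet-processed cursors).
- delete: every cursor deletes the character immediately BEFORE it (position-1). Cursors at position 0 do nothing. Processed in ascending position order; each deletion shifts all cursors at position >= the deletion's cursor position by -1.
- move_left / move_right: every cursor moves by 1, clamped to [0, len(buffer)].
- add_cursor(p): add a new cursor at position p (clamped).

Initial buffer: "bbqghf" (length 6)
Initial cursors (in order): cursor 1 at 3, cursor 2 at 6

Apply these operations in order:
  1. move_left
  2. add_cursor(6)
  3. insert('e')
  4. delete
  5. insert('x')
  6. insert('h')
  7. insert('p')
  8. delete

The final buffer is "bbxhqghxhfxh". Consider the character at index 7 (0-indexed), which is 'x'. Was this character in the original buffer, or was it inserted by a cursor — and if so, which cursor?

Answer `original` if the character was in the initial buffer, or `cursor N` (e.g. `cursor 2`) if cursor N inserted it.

Answer: cursor 2

Derivation:
After op 1 (move_left): buffer="bbqghf" (len 6), cursors c1@2 c2@5, authorship ......
After op 2 (add_cursor(6)): buffer="bbqghf" (len 6), cursors c1@2 c2@5 c3@6, authorship ......
After op 3 (insert('e')): buffer="bbeqghefe" (len 9), cursors c1@3 c2@7 c3@9, authorship ..1...2.3
After op 4 (delete): buffer="bbqghf" (len 6), cursors c1@2 c2@5 c3@6, authorship ......
After op 5 (insert('x')): buffer="bbxqghxfx" (len 9), cursors c1@3 c2@7 c3@9, authorship ..1...2.3
After op 6 (insert('h')): buffer="bbxhqghxhfxh" (len 12), cursors c1@4 c2@9 c3@12, authorship ..11...22.33
After op 7 (insert('p')): buffer="bbxhpqghxhpfxhp" (len 15), cursors c1@5 c2@11 c3@15, authorship ..111...222.333
After op 8 (delete): buffer="bbxhqghxhfxh" (len 12), cursors c1@4 c2@9 c3@12, authorship ..11...22.33
Authorship (.=original, N=cursor N): . . 1 1 . . . 2 2 . 3 3
Index 7: author = 2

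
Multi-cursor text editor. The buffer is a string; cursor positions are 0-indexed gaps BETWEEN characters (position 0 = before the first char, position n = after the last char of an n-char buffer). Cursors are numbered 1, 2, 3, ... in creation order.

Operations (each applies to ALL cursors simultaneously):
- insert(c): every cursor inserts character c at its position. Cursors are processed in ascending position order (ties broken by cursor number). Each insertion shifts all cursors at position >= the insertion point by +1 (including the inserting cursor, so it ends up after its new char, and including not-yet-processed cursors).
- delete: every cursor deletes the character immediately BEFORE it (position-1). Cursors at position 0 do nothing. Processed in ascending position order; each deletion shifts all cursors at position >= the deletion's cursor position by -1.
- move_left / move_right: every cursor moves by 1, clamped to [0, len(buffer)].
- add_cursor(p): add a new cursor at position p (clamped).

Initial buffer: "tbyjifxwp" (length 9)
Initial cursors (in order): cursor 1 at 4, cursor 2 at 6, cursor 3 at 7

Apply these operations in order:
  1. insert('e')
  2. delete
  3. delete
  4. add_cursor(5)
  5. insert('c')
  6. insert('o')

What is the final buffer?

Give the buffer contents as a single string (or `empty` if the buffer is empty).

After op 1 (insert('e')): buffer="tbyjeifexewp" (len 12), cursors c1@5 c2@8 c3@10, authorship ....1..2.3..
After op 2 (delete): buffer="tbyjifxwp" (len 9), cursors c1@4 c2@6 c3@7, authorship .........
After op 3 (delete): buffer="tbyiwp" (len 6), cursors c1@3 c2@4 c3@4, authorship ......
After op 4 (add_cursor(5)): buffer="tbyiwp" (len 6), cursors c1@3 c2@4 c3@4 c4@5, authorship ......
After op 5 (insert('c')): buffer="tbyciccwcp" (len 10), cursors c1@4 c2@7 c3@7 c4@9, authorship ...1.23.4.
After op 6 (insert('o')): buffer="tbycoiccoowcop" (len 14), cursors c1@5 c2@10 c3@10 c4@13, authorship ...11.2323.44.

Answer: tbycoiccoowcop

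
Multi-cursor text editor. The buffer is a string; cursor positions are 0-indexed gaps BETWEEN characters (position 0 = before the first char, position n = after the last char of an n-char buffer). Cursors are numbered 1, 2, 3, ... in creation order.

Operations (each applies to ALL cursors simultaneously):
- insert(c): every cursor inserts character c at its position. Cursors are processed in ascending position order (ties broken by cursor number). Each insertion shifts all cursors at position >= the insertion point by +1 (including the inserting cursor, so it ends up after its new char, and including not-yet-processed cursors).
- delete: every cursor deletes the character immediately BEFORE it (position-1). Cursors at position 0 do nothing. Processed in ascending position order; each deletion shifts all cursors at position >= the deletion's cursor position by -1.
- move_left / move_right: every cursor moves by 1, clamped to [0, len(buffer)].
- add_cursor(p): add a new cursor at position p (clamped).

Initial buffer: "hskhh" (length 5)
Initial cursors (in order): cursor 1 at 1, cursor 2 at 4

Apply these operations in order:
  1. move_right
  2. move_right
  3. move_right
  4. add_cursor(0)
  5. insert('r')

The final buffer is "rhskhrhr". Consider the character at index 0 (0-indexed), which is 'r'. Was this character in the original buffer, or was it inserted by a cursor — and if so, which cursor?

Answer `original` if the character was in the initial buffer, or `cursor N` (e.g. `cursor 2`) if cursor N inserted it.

Answer: cursor 3

Derivation:
After op 1 (move_right): buffer="hskhh" (len 5), cursors c1@2 c2@5, authorship .....
After op 2 (move_right): buffer="hskhh" (len 5), cursors c1@3 c2@5, authorship .....
After op 3 (move_right): buffer="hskhh" (len 5), cursors c1@4 c2@5, authorship .....
After op 4 (add_cursor(0)): buffer="hskhh" (len 5), cursors c3@0 c1@4 c2@5, authorship .....
After op 5 (insert('r')): buffer="rhskhrhr" (len 8), cursors c3@1 c1@6 c2@8, authorship 3....1.2
Authorship (.=original, N=cursor N): 3 . . . . 1 . 2
Index 0: author = 3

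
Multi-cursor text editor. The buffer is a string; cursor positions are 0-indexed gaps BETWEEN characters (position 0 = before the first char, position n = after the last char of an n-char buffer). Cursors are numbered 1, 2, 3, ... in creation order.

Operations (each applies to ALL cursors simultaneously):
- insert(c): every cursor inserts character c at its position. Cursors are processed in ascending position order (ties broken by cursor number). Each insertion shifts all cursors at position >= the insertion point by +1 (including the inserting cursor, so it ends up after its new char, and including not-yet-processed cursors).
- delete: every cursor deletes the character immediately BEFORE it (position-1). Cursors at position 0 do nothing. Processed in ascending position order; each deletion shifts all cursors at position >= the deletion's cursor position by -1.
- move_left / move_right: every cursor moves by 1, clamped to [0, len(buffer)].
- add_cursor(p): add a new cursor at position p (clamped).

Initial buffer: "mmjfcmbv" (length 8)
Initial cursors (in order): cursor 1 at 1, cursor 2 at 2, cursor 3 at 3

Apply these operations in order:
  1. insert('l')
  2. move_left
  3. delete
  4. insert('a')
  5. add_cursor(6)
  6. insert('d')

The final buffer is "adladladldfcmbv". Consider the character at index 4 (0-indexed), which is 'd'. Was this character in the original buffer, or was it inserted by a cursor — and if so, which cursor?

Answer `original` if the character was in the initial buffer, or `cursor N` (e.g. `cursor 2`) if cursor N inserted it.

After op 1 (insert('l')): buffer="mlmljlfcmbv" (len 11), cursors c1@2 c2@4 c3@6, authorship .1.2.3.....
After op 2 (move_left): buffer="mlmljlfcmbv" (len 11), cursors c1@1 c2@3 c3@5, authorship .1.2.3.....
After op 3 (delete): buffer="lllfcmbv" (len 8), cursors c1@0 c2@1 c3@2, authorship 123.....
After op 4 (insert('a')): buffer="alalalfcmbv" (len 11), cursors c1@1 c2@3 c3@5, authorship 112233.....
After op 5 (add_cursor(6)): buffer="alalalfcmbv" (len 11), cursors c1@1 c2@3 c3@5 c4@6, authorship 112233.....
After op 6 (insert('d')): buffer="adladladldfcmbv" (len 15), cursors c1@2 c2@5 c3@8 c4@10, authorship 1112223334.....
Authorship (.=original, N=cursor N): 1 1 1 2 2 2 3 3 3 4 . . . . .
Index 4: author = 2

Answer: cursor 2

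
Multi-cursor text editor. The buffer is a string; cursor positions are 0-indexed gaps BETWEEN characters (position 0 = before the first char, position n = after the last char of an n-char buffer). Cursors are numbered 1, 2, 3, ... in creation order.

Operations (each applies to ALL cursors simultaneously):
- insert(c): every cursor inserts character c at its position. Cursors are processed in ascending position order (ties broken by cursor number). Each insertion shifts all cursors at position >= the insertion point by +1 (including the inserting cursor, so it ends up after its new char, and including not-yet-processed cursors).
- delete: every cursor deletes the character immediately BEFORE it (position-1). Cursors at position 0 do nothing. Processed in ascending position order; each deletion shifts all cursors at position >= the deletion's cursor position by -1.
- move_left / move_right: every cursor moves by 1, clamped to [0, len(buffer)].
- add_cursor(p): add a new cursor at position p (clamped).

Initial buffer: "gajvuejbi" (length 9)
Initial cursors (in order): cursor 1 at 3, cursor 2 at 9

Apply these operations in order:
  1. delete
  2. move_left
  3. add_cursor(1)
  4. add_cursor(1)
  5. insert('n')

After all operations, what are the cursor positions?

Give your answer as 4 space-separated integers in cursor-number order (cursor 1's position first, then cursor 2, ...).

Answer: 4 10 4 4

Derivation:
After op 1 (delete): buffer="gavuejb" (len 7), cursors c1@2 c2@7, authorship .......
After op 2 (move_left): buffer="gavuejb" (len 7), cursors c1@1 c2@6, authorship .......
After op 3 (add_cursor(1)): buffer="gavuejb" (len 7), cursors c1@1 c3@1 c2@6, authorship .......
After op 4 (add_cursor(1)): buffer="gavuejb" (len 7), cursors c1@1 c3@1 c4@1 c2@6, authorship .......
After op 5 (insert('n')): buffer="gnnnavuejnb" (len 11), cursors c1@4 c3@4 c4@4 c2@10, authorship .134.....2.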